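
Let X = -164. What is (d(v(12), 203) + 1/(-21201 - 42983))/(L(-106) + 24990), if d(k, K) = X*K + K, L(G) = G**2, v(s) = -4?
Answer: -2123784377/2325129584 ≈ -0.91340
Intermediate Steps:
d(k, K) = -163*K (d(k, K) = -164*K + K = -163*K)
(d(v(12), 203) + 1/(-21201 - 42983))/(L(-106) + 24990) = (-163*203 + 1/(-21201 - 42983))/((-106)**2 + 24990) = (-33089 + 1/(-64184))/(11236 + 24990) = (-33089 - 1/64184)/36226 = -2123784377/64184*1/36226 = -2123784377/2325129584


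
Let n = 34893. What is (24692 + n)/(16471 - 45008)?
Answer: -59585/28537 ≈ -2.0880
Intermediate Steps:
(24692 + n)/(16471 - 45008) = (24692 + 34893)/(16471 - 45008) = 59585/(-28537) = 59585*(-1/28537) = -59585/28537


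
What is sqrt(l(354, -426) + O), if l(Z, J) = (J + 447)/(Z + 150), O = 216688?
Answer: sqrt(31203078)/12 ≈ 465.50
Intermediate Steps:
l(Z, J) = (447 + J)/(150 + Z)
sqrt(l(354, -426) + O) = sqrt((447 - 426)/(150 + 354) + 216688) = sqrt(21/504 + 216688) = sqrt((1/504)*21 + 216688) = sqrt(1/24 + 216688) = sqrt(5200513/24) = sqrt(31203078)/12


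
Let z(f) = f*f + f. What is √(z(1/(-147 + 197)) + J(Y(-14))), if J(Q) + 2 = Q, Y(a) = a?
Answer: I*√39949/50 ≈ 3.9974*I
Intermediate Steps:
J(Q) = -2 + Q
z(f) = f + f² (z(f) = f² + f = f + f²)
√(z(1/(-147 + 197)) + J(Y(-14))) = √((1 + 1/(-147 + 197))/(-147 + 197) + (-2 - 14)) = √((1 + 1/50)/50 - 16) = √((1/50)*(51/50) - 16) = √(51/2500 - 16) = √(-39949/2500) = I*√39949/50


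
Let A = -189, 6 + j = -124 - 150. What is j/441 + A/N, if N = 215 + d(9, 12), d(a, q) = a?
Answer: -2981/2016 ≈ -1.4787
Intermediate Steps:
j = -280 (j = -6 + (-124 - 150) = -6 - 274 = -280)
N = 224 (N = 215 + 9 = 224)
j/441 + A/N = -280/441 - 189/224 = -280*1/441 - 189*1/224 = -40/63 - 27/32 = -2981/2016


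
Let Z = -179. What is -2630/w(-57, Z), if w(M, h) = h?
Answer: 2630/179 ≈ 14.693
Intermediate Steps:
-2630/w(-57, Z) = -2630/(-179) = -2630*(-1/179) = 2630/179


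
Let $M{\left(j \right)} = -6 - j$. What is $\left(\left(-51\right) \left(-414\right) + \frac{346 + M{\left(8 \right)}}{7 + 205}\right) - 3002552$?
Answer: $- \frac{158016131}{53} \approx -2.9814 \cdot 10^{6}$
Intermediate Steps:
$\left(\left(-51\right) \left(-414\right) + \frac{346 + M{\left(8 \right)}}{7 + 205}\right) - 3002552 = \left(\left(-51\right) \left(-414\right) + \frac{346 - 14}{7 + 205}\right) - 3002552 = \left(21114 + \frac{346 - 14}{212}\right) - 3002552 = \left(21114 + \left(346 - 14\right) \frac{1}{212}\right) - 3002552 = \left(21114 + 332 \cdot \frac{1}{212}\right) - 3002552 = \left(21114 + \frac{83}{53}\right) - 3002552 = \frac{1119125}{53} - 3002552 = - \frac{158016131}{53}$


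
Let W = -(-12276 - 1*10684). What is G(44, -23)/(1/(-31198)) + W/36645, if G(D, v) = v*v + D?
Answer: -18716646682/1047 ≈ -1.7876e+7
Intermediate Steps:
G(D, v) = D + v² (G(D, v) = v² + D = D + v²)
W = 22960 (W = -(-12276 - 10684) = -1*(-22960) = 22960)
G(44, -23)/(1/(-31198)) + W/36645 = (44 + (-23)²)/(1/(-31198)) + 22960/36645 = (44 + 529)/(-1/31198) + 22960*(1/36645) = 573*(-31198) + 656/1047 = -17876454 + 656/1047 = -18716646682/1047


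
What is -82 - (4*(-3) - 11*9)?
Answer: 29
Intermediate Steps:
-82 - (4*(-3) - 11*9) = -82 - (-12 - 99) = -82 - 1*(-111) = -82 + 111 = 29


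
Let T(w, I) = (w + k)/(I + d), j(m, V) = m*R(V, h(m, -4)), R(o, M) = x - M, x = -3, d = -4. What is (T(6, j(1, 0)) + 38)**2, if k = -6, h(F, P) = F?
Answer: 1444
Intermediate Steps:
R(o, M) = -3 - M
j(m, V) = m*(-3 - m)
T(w, I) = (-6 + w)/(-4 + I) (T(w, I) = (w - 6)/(I - 4) = (-6 + w)/(-4 + I))
(T(6, j(1, 0)) + 38)**2 = ((-6 + 6)/(-4 - 1*1*(3 + 1)) + 38)**2 = (0/(-4 - 1*1*4) + 38)**2 = (0/(-4 - 4) + 38)**2 = (0/(-8) + 38)**2 = (-1/8*0 + 38)**2 = (0 + 38)**2 = 38**2 = 1444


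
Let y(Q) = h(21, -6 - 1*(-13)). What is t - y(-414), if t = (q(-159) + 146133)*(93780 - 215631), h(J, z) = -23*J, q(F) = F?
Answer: -17787077391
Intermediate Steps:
y(Q) = -483 (y(Q) = -23*21 = -483)
t = -17787077874 (t = (-159 + 146133)*(93780 - 215631) = 145974*(-121851) = -17787077874)
t - y(-414) = -17787077874 - 1*(-483) = -17787077874 + 483 = -17787077391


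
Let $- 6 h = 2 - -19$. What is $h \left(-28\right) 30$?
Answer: $2940$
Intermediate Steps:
$h = - \frac{7}{2}$ ($h = - \frac{2 - -19}{6} = - \frac{2 + 19}{6} = \left(- \frac{1}{6}\right) 21 = - \frac{7}{2} \approx -3.5$)
$h \left(-28\right) 30 = \left(- \frac{7}{2}\right) \left(-28\right) 30 = 98 \cdot 30 = 2940$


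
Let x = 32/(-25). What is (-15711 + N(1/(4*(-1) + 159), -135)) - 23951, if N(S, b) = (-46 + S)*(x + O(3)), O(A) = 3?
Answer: -153996797/3875 ≈ -39741.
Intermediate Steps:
x = -32/25 (x = 32*(-1/25) = -32/25 ≈ -1.2800)
N(S, b) = -1978/25 + 43*S/25 (N(S, b) = (-46 + S)*(-32/25 + 3) = (-46 + S)*(43/25) = -1978/25 + 43*S/25)
(-15711 + N(1/(4*(-1) + 159), -135)) - 23951 = (-15711 + (-1978/25 + 43/(25*(4*(-1) + 159)))) - 23951 = (-15711 + (-1978/25 + 43/(25*(-4 + 159)))) - 23951 = (-15711 + (-1978/25 + (43/25)/155)) - 23951 = (-15711 + (-1978/25 + (43/25)*(1/155))) - 23951 = (-15711 + (-1978/25 + 43/3875)) - 23951 = (-15711 - 306547/3875) - 23951 = -61186672/3875 - 23951 = -153996797/3875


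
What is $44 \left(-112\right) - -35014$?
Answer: $30086$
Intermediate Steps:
$44 \left(-112\right) - -35014 = -4928 + 35014 = 30086$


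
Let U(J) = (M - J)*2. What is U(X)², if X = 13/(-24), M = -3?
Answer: 3481/144 ≈ 24.174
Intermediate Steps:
X = -13/24 (X = 13*(-1/24) = -13/24 ≈ -0.54167)
U(J) = -6 - 2*J (U(J) = (-3 - J)*2 = -6 - 2*J)
U(X)² = (-6 - 2*(-13/24))² = (-6 + 13/12)² = (-59/12)² = 3481/144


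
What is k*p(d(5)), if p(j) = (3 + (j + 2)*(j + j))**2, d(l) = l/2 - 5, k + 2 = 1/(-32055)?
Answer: -7757431/128220 ≈ -60.501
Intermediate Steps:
k = -64111/32055 (k = -2 + 1/(-32055) = -2 - 1/32055 = -64111/32055 ≈ -2.0000)
d(l) = -5 + l/2 (d(l) = l*(1/2) - 5 = l/2 - 5 = -5 + l/2)
p(j) = (3 + 2*j*(2 + j))**2 (p(j) = (3 + (2 + j)*(2*j))**2 = (3 + 2*j*(2 + j))**2)
k*p(d(5)) = -64111*(3 + 2*(-5 + (1/2)*5)**2 + 4*(-5 + (1/2)*5))**2/32055 = -64111*(3 + 2*(-5 + 5/2)**2 + 4*(-5 + 5/2))**2/32055 = -64111*(3 + 2*(-5/2)**2 + 4*(-5/2))**2/32055 = -64111*(3 + 2*(25/4) - 10)**2/32055 = -64111*(3 + 25/2 - 10)**2/32055 = -64111*(11/2)**2/32055 = -64111/32055*121/4 = -7757431/128220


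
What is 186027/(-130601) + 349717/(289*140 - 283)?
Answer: 38199383138/5247156377 ≈ 7.2800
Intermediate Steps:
186027/(-130601) + 349717/(289*140 - 283) = 186027*(-1/130601) + 349717/(40460 - 283) = -186027/130601 + 349717/40177 = 38199383138/5247156377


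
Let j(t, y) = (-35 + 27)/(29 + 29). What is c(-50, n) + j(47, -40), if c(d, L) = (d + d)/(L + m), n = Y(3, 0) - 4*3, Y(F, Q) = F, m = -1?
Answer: 286/29 ≈ 9.8621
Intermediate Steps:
n = -9 (n = 3 - 4*3 = 3 - 12 = -9)
j(t, y) = -4/29 (j(t, y) = -8/58 = -8*1/58 = -4/29)
c(d, L) = 2*d/(-1 + L) (c(d, L) = (d + d)/(L - 1) = (2*d)/(-1 + L) = 2*d/(-1 + L))
c(-50, n) + j(47, -40) = 2*(-50)/(-1 - 9) - 4/29 = 2*(-50)/(-10) - 4/29 = 2*(-50)*(-1/10) - 4/29 = 10 - 4/29 = 286/29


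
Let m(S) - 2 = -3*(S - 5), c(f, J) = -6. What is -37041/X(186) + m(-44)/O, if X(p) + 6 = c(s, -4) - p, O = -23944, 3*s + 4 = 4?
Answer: 147813367/790152 ≈ 187.07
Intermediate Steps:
s = 0 (s = -4/3 + (1/3)*4 = -4/3 + 4/3 = 0)
m(S) = 17 - 3*S (m(S) = 2 - 3*(S - 5) = 2 - 3*(-5 + S) = 2 + (15 - 3*S) = 17 - 3*S)
X(p) = -12 - p (X(p) = -6 + (-6 - p) = -12 - p)
-37041/X(186) + m(-44)/O = -37041/(-12 - 1*186) + (17 - 3*(-44))/(-23944) = -37041/(-12 - 186) + (17 + 132)*(-1/23944) = -37041/(-198) + 149*(-1/23944) = -37041*(-1/198) - 149/23944 = 12347/66 - 149/23944 = 147813367/790152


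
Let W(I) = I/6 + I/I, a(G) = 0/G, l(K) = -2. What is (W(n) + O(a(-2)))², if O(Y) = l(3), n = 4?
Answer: ⅑ ≈ 0.11111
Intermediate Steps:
a(G) = 0
O(Y) = -2
W(I) = 1 + I/6 (W(I) = I*(⅙) + 1 = I/6 + 1 = 1 + I/6)
(W(n) + O(a(-2)))² = ((1 + (⅙)*4) - 2)² = ((1 + ⅔) - 2)² = (5/3 - 2)² = (-⅓)² = ⅑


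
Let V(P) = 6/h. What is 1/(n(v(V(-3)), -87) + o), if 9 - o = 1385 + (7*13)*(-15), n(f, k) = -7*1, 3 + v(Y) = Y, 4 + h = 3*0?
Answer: -1/18 ≈ -0.055556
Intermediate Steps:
h = -4 (h = -4 + 3*0 = -4 + 0 = -4)
V(P) = -3/2 (V(P) = 6/(-4) = 6*(-¼) = -3/2)
v(Y) = -3 + Y
n(f, k) = -7
o = -11 (o = 9 - (1385 + (7*13)*(-15)) = 9 - (1385 + 91*(-15)) = 9 - (1385 - 1365) = 9 - 1*20 = 9 - 20 = -11)
1/(n(v(V(-3)), -87) + o) = 1/(-7 - 11) = 1/(-18) = -1/18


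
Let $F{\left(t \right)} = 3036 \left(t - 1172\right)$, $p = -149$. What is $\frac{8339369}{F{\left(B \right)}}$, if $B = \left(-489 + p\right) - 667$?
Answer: $- \frac{8339369}{7520172} \approx -1.1089$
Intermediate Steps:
$B = -1305$ ($B = \left(-489 - 149\right) - 667 = -638 - 667 = -1305$)
$F{\left(t \right)} = -3558192 + 3036 t$ ($F{\left(t \right)} = 3036 \left(-1172 + t\right) = -3558192 + 3036 t$)
$\frac{8339369}{F{\left(B \right)}} = \frac{8339369}{-3558192 + 3036 \left(-1305\right)} = \frac{8339369}{-3558192 - 3961980} = \frac{8339369}{-7520172} = 8339369 \left(- \frac{1}{7520172}\right) = - \frac{8339369}{7520172}$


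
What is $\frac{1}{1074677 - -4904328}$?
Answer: $\frac{1}{5979005} \approx 1.6725 \cdot 10^{-7}$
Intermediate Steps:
$\frac{1}{1074677 - -4904328} = \frac{1}{1074677 + 4904328} = \frac{1}{5979005}$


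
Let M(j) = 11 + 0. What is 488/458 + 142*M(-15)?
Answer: 357942/229 ≈ 1563.1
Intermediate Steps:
M(j) = 11
488/458 + 142*M(-15) = 488/458 + 142*11 = 488*(1/458) + 1562 = 244/229 + 1562 = 357942/229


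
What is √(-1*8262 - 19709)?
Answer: I*√27971 ≈ 167.25*I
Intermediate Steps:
√(-1*8262 - 19709) = √(-8262 - 19709) = √(-27971) = I*√27971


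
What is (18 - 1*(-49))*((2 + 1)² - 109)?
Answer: -6700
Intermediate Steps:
(18 - 1*(-49))*((2 + 1)² - 109) = (18 + 49)*(3² - 109) = 67*(9 - 109) = 67*(-100) = -6700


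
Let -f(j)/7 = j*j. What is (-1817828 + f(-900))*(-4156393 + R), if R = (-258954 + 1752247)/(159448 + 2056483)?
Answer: 68964982015762102520/2215931 ≈ 3.1122e+13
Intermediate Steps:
f(j) = -7*j**2 (f(j) = -7*j*j = -7*j**2)
R = 1493293/2215931 ≈ 0.67389
(-1817828 + f(-900))*(-4156393 + R) = (-1817828 - 7*(-900)**2)*(-4156393 + 1493293/2215931) = (-1817828 - 7*810000)*(-9210278603590/2215931) = (-1817828 - 5670000)*(-9210278603590/2215931) = -7487828*(-9210278603590/2215931) = 68964982015762102520/2215931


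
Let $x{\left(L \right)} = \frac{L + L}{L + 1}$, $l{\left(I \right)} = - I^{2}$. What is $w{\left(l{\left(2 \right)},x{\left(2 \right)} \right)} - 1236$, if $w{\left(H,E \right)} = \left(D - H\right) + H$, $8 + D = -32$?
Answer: $-1276$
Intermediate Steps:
$D = -40$ ($D = -8 - 32 = -40$)
$x{\left(L \right)} = \frac{2 L}{1 + L}$
$w{\left(H,E \right)} = -40$ ($w{\left(H,E \right)} = \left(-40 - H\right) + H = -40$)
$w{\left(l{\left(2 \right)},x{\left(2 \right)} \right)} - 1236 = -40 - 1236 = -1276$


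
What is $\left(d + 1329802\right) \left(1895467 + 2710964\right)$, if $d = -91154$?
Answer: $5705746545288$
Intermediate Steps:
$\left(d + 1329802\right) \left(1895467 + 2710964\right) = \left(-91154 + 1329802\right) \left(1895467 + 2710964\right) = 1238648 \cdot 4606431 = 5705746545288$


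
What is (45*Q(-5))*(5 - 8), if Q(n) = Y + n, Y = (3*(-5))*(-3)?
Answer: -5400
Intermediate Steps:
Y = 45 (Y = -15*(-3) = 45)
Q(n) = 45 + n
(45*Q(-5))*(5 - 8) = (45*(45 - 5))*(5 - 8) = (45*40)*(-3) = 1800*(-3) = -5400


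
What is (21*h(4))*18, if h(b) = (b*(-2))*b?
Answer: -12096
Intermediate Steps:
h(b) = -2*b**2 (h(b) = (-2*b)*b = -2*b**2)
(21*h(4))*18 = (21*(-2*4**2))*18 = (21*(-2*16))*18 = (21*(-32))*18 = -672*18 = -12096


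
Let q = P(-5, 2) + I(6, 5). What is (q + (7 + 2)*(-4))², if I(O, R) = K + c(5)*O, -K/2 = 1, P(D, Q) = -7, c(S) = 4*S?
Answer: 5625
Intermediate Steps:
K = -2 (K = -2*1 = -2)
I(O, R) = -2 + 20*O (I(O, R) = -2 + (4*5)*O = -2 + 20*O)
q = 111 (q = -7 + (-2 + 20*6) = -7 + (-2 + 120) = -7 + 118 = 111)
(q + (7 + 2)*(-4))² = (111 + (7 + 2)*(-4))² = (111 + 9*(-4))² = (111 - 36)² = 75² = 5625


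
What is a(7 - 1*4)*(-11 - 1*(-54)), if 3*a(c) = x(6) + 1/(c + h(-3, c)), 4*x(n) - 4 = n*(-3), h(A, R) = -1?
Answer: -43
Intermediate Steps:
x(n) = 1 - 3*n/4 (x(n) = 1 + (n*(-3))/4 = 1 + (-3*n)/4 = 1 - 3*n/4)
a(c) = -7/6 + 1/(3*(-1 + c)) (a(c) = ((1 - ¾*6) + 1/(c - 1))/3 = ((1 - 9/2) + 1/(-1 + c))/3 = (-7/2 + 1/(-1 + c))/3 = -7/6 + 1/(3*(-1 + c)))
a(7 - 1*4)*(-11 - 1*(-54)) = ((9 - 7*(7 - 1*4))/(6*(-1 + (7 - 1*4))))*(-11 - 1*(-54)) = ((9 - 7*(7 - 4))/(6*(-1 + (7 - 4))))*(-11 + 54) = ((9 - 7*3)/(6*(-1 + 3)))*43 = ((⅙)*(9 - 21)/2)*43 = ((⅙)*(½)*(-12))*43 = -1*43 = -43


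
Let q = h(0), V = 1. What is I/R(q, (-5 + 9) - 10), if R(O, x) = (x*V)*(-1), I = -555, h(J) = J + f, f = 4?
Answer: -185/2 ≈ -92.500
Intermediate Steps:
h(J) = 4 + J (h(J) = J + 4 = 4 + J)
q = 4 (q = 4 + 0 = 4)
R(O, x) = -x (R(O, x) = (x*1)*(-1) = x*(-1) = -x)
I/R(q, (-5 + 9) - 10) = -555*(-1/((-5 + 9) - 10)) = -555*(-1/(4 - 10)) = -555/((-1*(-6))) = -555/6 = -555*⅙ = -185/2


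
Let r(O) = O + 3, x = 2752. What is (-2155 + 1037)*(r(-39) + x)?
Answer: -3036488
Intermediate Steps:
r(O) = 3 + O
(-2155 + 1037)*(r(-39) + x) = (-2155 + 1037)*((3 - 39) + 2752) = -1118*(-36 + 2752) = -1118*2716 = -3036488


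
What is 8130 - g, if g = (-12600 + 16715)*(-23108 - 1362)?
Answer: 100702180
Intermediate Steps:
g = -100694050 (g = 4115*(-24470) = -100694050)
8130 - g = 8130 - 1*(-100694050) = 8130 + 100694050 = 100702180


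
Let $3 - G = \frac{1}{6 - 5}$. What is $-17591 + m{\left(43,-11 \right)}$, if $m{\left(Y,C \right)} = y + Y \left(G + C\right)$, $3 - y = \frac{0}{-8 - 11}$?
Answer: $-17975$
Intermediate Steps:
$G = 2$ ($G = 3 - \frac{1}{6 - 5} = 3 - 1^{-1} = 3 - 1 = 2$)
$y = 3$ ($y = 3 - \frac{0}{-8 - 11} = 3 - \frac{0}{-19} = 3 - 0 \left(- \frac{1}{19}\right) = 3 - 0 = 3 + 0 = 3$)
$m{\left(Y,C \right)} = 3 + Y \left(2 + C\right)$
$-17591 + m{\left(43,-11 \right)} = -17591 + \left(3 + 2 \cdot 43 - 473\right) = -17591 + \left(3 + 86 - 473\right) = -17591 - 384 = -17975$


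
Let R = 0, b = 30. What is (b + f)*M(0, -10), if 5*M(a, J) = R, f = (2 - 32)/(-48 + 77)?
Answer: 0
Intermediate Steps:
f = -30/29 ≈ -1.0345
M(a, J) = 0 (M(a, J) = (⅕)*0 = 0)
(b + f)*M(0, -10) = (30 - 30/29)*0 = (840/29)*0 = 0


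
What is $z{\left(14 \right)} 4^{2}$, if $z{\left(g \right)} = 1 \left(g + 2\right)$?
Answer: $256$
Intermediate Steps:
$z{\left(g \right)} = 2 + g$ ($z{\left(g \right)} = 1 \left(2 + g\right) = 2 + g$)
$z{\left(14 \right)} 4^{2} = \left(2 + 14\right) 4^{2} = 16 \cdot 16 = 256$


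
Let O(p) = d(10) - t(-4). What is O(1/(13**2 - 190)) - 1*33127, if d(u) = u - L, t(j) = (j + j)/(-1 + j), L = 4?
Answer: -165613/5 ≈ -33123.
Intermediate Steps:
t(j) = 2*j/(-1 + j) (t(j) = (2*j)/(-1 + j) = 2*j/(-1 + j))
d(u) = -4 + u (d(u) = u - 1*4 = u - 4 = -4 + u)
O(p) = 22/5 (O(p) = (-4 + 10) - 2*(-4)/(-1 - 4) = 6 - 2*(-4)/(-5) = 6 - 2*(-4)*(-1)/5 = 6 - 1*8/5 = 6 - 8/5 = 22/5)
O(1/(13**2 - 190)) - 1*33127 = 22/5 - 1*33127 = 22/5 - 33127 = -165613/5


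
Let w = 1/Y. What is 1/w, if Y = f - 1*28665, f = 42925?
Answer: 14260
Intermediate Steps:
Y = 14260 (Y = 42925 - 1*28665 = 42925 - 28665 = 14260)
w = 1/14260 ≈ 7.0126e-5
1/w = 1/(1/14260) = 14260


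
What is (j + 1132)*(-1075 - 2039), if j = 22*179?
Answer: -15787980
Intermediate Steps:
j = 3938
(j + 1132)*(-1075 - 2039) = (3938 + 1132)*(-1075 - 2039) = 5070*(-3114) = -15787980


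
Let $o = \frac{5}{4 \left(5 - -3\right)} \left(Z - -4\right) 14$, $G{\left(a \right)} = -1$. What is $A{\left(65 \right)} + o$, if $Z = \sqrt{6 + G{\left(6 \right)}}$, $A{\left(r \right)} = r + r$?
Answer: $\frac{555}{4} + \frac{35 \sqrt{5}}{16} \approx 143.64$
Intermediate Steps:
$A{\left(r \right)} = 2 r$
$Z = \sqrt{5}$ ($Z = \sqrt{6 - 1} = \sqrt{5} \approx 2.2361$)
$o = \frac{35}{4} + \frac{35 \sqrt{5}}{16}$ ($o = \frac{5}{4 \left(5 - -3\right)} \left(\sqrt{5} - -4\right) 14 = \frac{5}{4 \left(5 + 3\right)} \left(\sqrt{5} + 4\right) 14 = \frac{5}{4 \cdot 8} \left(4 + \sqrt{5}\right) 14 = \frac{5}{32} \left(4 + \sqrt{5}\right) 14 = 5 \cdot \frac{1}{32} \left(4 + \sqrt{5}\right) 14 = \frac{5 \left(4 + \sqrt{5}\right)}{32} \cdot 14 = \left(\frac{5}{8} + \frac{5 \sqrt{5}}{32}\right) 14 = \frac{35}{4} + \frac{35 \sqrt{5}}{16} \approx 13.641$)
$A{\left(65 \right)} + o = 2 \cdot 65 + \left(\frac{35}{4} + \frac{35 \sqrt{5}}{16}\right) = 130 + \left(\frac{35}{4} + \frac{35 \sqrt{5}}{16}\right) = \frac{555}{4} + \frac{35 \sqrt{5}}{16}$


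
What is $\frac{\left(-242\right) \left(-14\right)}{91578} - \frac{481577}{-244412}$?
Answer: $\frac{22464963181}{11191381068} \approx 2.0073$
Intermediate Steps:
$\frac{\left(-242\right) \left(-14\right)}{91578} - \frac{481577}{-244412} = 3388 \cdot \frac{1}{91578} - - \frac{481577}{244412} = \frac{1694}{45789} + \frac{481577}{244412} = \frac{22464963181}{11191381068}$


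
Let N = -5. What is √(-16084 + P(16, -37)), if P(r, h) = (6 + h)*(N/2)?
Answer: 3*I*√7114/2 ≈ 126.52*I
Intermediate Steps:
P(r, h) = -15 - 5*h/2 (P(r, h) = (6 + h)*(-5/2) = -15 - 5*h/2)
√(-16084 + P(16, -37)) = √(-16084 + (-15 - 5/2*(-37))) = √(-16084 + (-15 + 185/2)) = √(-16084 + 155/2) = √(-32013/2) = 3*I*√7114/2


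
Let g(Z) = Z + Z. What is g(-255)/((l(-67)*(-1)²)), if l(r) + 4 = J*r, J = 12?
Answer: 255/404 ≈ 0.63119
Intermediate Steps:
g(Z) = 2*Z
l(r) = -4 + 12*r
g(-255)/((l(-67)*(-1)²)) = (2*(-255))/(((-4 + 12*(-67))*(-1)²)) = -510/(-4 - 804) = -510/((-808*1)) = -510/(-808) = -510*(-1/808) = 255/404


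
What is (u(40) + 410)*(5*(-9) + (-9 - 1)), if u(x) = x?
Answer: -24750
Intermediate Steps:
(u(40) + 410)*(5*(-9) + (-9 - 1)) = (40 + 410)*(5*(-9) + (-9 - 1)) = 450*(-45 - 10) = 450*(-55) = -24750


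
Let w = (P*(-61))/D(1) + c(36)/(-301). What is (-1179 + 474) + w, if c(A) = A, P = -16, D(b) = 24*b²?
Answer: -600001/903 ≈ -664.45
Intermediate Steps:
w = 36614/903 (w = (-16*(-61))/((24*1²)) + 36/(-301) = 976/((24*1)) + 36*(-1/301) = 976/24 - 36/301 = 976*(1/24) - 36/301 = 122/3 - 36/301 = 36614/903 ≈ 40.547)
(-1179 + 474) + w = (-1179 + 474) + 36614/903 = -705 + 36614/903 = -600001/903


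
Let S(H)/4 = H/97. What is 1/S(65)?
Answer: 97/260 ≈ 0.37308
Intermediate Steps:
S(H) = 4*H/97 (S(H) = 4*(H/97) = 4*H/97)
1/S(65) = 1/((4/97)*65) = 1/(260/97) = 97/260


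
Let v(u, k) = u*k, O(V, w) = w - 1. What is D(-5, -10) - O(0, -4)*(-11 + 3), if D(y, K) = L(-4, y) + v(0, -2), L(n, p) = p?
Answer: -45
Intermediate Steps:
O(V, w) = -1 + w
v(u, k) = k*u
D(y, K) = y (D(y, K) = y - 2*0 = y + 0 = y)
D(-5, -10) - O(0, -4)*(-11 + 3) = -5 - (-1 - 4)*(-11 + 3) = -5 - (-5)*(-8) = -5 - 1*40 = -5 - 40 = -45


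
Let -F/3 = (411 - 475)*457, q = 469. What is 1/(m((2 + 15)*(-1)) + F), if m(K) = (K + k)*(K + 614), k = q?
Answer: 1/357588 ≈ 2.7965e-6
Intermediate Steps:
F = 87744 (F = -3*(411 - 475)*457 = -(-192)*457 = -3*(-29248) = 87744)
k = 469
m(K) = (469 + K)*(614 + K) (m(K) = (K + 469)*(K + 614) = (469 + K)*(614 + K))
1/(m((2 + 15)*(-1)) + F) = 1/((287966 + ((2 + 15)*(-1))**2 + 1083*((2 + 15)*(-1))) + 87744) = 1/((287966 + (17*(-1))**2 + 1083*(17*(-1))) + 87744) = 1/((287966 + (-17)**2 + 1083*(-17)) + 87744) = 1/((287966 + 289 - 18411) + 87744) = 1/(269844 + 87744) = 1/357588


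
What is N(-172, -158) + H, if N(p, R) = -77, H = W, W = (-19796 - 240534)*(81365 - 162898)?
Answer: 21225485813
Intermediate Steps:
W = 21225485890 (W = -260330*(-81533) = 21225485890)
H = 21225485890
N(-172, -158) + H = -77 + 21225485890 = 21225485813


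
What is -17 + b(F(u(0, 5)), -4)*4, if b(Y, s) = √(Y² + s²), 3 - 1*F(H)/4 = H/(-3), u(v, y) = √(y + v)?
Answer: -17 + 16*√(95 + 18*√5)/3 ≈ 45.025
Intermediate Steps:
u(v, y) = √(v + y)
F(H) = 12 + 4*H/3 (F(H) = 12 - 4*H/(-3) = 12 - 4*H*(-1)/3 = 12 - (-4)*H/3 = 12 + 4*H/3)
-17 + b(F(u(0, 5)), -4)*4 = -17 + √((12 + 4*√(0 + 5)/3)² + (-4)²)*4 = -17 + √((12 + 4*√5/3)² + 16)*4 = -17 + √(16 + (12 + 4*√5/3)²)*4 = -17 + 4*√(16 + (12 + 4*√5/3)²)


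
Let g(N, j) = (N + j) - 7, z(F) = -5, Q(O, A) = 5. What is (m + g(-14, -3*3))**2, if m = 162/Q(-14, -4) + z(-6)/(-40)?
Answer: 10201/1600 ≈ 6.3756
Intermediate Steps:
g(N, j) = -7 + N + j
m = 1301/40 (m = 162/5 - 5/(-40) = 162*(1/5) - 5*(-1/40) = 162/5 + 1/8 = 1301/40 ≈ 32.525)
(m + g(-14, -3*3))**2 = (1301/40 + (-7 - 14 - 3*3))**2 = (1301/40 + (-7 - 14 - 9))**2 = (1301/40 - 30)**2 = (101/40)**2 = 10201/1600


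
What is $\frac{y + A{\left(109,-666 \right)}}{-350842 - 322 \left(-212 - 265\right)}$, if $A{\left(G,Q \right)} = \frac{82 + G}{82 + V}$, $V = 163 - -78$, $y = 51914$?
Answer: $- \frac{16768413}{63711104} \approx -0.26319$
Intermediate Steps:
$V = 241$ ($V = 163 + 78 = 241$)
$A{\left(G,Q \right)} = \frac{82}{323} + \frac{G}{323}$ ($A{\left(G,Q \right)} = \frac{82 + G}{82 + 241} = \frac{82 + G}{323} = \left(82 + G\right) \frac{1}{323} = \frac{82}{323} + \frac{G}{323}$)
$\frac{y + A{\left(109,-666 \right)}}{-350842 - 322 \left(-212 - 265\right)} = \frac{51914 + \left(\frac{82}{323} + \frac{1}{323} \cdot 109\right)}{-350842 - 322 \left(-212 - 265\right)} = \frac{51914 + \left(\frac{82}{323} + \frac{109}{323}\right)}{-350842 - -153594} = \frac{51914 + \frac{191}{323}}{-350842 + 153594} = \frac{16768413}{323 \left(-197248\right)} = \frac{16768413}{323} \left(- \frac{1}{197248}\right) = - \frac{16768413}{63711104}$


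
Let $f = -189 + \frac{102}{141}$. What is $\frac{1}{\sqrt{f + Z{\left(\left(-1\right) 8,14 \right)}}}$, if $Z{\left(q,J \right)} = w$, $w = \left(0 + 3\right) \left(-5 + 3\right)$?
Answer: $- \frac{i \sqrt{429157}}{9131} \approx - 0.071745 i$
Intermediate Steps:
$w = -6$ ($w = 3 \left(-2\right) = -6$)
$f = - \frac{8849}{47}$ ($f = -189 + 102 \cdot \frac{1}{141} = -189 + \frac{34}{47} = - \frac{8849}{47} \approx -188.28$)
$Z{\left(q,J \right)} = -6$
$\frac{1}{\sqrt{f + Z{\left(\left(-1\right) 8,14 \right)}}} = \frac{1}{\sqrt{- \frac{8849}{47} - 6}} = \frac{1}{\sqrt{- \frac{9131}{47}}} = \frac{1}{\frac{1}{47} i \sqrt{429157}} = - \frac{i \sqrt{429157}}{9131}$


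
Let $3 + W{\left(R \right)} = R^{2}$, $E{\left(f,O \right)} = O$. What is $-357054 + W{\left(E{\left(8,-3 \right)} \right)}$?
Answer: $-357048$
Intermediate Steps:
$W{\left(R \right)} = -3 + R^{2}$
$-357054 + W{\left(E{\left(8,-3 \right)} \right)} = -357054 - \left(3 - \left(-3\right)^{2}\right) = -357054 + \left(-3 + 9\right) = -357054 + 6 = -357048$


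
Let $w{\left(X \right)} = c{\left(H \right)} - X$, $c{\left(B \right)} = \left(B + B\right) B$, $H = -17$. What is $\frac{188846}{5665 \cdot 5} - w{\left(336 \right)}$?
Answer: $- \frac{6665804}{28325} \approx -235.33$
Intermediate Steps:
$c{\left(B \right)} = 2 B^{2}$ ($c{\left(B \right)} = 2 B B = 2 B^{2}$)
$w{\left(X \right)} = 578 - X$ ($w{\left(X \right)} = 2 \left(-17\right)^{2} - X = 2 \cdot 289 - X = 578 - X$)
$\frac{188846}{5665 \cdot 5} - w{\left(336 \right)} = \frac{188846}{5665 \cdot 5} - \left(578 - 336\right) = \frac{188846}{28325} - \left(578 - 336\right) = 188846 \cdot \frac{1}{28325} - 242 = \frac{188846}{28325} - 242 = - \frac{6665804}{28325}$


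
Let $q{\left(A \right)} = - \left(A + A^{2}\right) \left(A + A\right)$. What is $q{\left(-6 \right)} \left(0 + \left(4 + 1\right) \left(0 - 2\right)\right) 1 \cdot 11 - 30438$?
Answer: $-70038$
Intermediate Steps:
$q{\left(A \right)} = - 2 A \left(A + A^{2}\right)$ ($q{\left(A \right)} = - \left(A + A^{2}\right) 2 A = - 2 A \left(A + A^{2}\right)$)
$q{\left(-6 \right)} \left(0 + \left(4 + 1\right) \left(0 - 2\right)\right) 1 \cdot 11 - 30438 = 2 \left(-6\right)^{2} \left(-1 - -6\right) \left(0 + \left(4 + 1\right) \left(0 - 2\right)\right) 1 \cdot 11 - 30438 = 2 \cdot 36 \left(-1 + 6\right) \left(0 + 5 \left(-2\right)\right) 1 \cdot 11 - 30438 = 2 \cdot 36 \cdot 5 \left(0 - 10\right) 1 \cdot 11 - 30438 = 360 \left(\left(-10\right) 1\right) 11 - 30438 = 360 \left(-10\right) 11 - 30438 = \left(-3600\right) 11 - 30438 = -39600 - 30438 = -70038$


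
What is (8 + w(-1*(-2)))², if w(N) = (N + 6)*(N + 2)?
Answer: 1600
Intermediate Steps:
w(N) = (2 + N)*(6 + N) (w(N) = (6 + N)*(2 + N) = (2 + N)*(6 + N))
(8 + w(-1*(-2)))² = (8 + (12 + (-1*(-2))² + 8*(-1*(-2))))² = (8 + (12 + 2² + 8*2))² = (8 + (12 + 4 + 16))² = (8 + 32)² = 40² = 1600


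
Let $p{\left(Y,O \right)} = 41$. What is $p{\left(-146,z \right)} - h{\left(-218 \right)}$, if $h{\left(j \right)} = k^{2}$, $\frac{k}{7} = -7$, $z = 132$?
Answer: $-2360$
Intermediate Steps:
$k = -49$ ($k = 7 \left(-7\right) = -49$)
$h{\left(j \right)} = 2401$ ($h{\left(j \right)} = \left(-49\right)^{2} = 2401$)
$p{\left(-146,z \right)} - h{\left(-218 \right)} = 41 - 2401 = -2360$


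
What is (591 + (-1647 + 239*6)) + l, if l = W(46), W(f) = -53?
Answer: 325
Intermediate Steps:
l = -53
(591 + (-1647 + 239*6)) + l = (591 + (-1647 + 239*6)) - 53 = (591 + (-1647 + 1434)) - 53 = (591 - 213) - 53 = 378 - 53 = 325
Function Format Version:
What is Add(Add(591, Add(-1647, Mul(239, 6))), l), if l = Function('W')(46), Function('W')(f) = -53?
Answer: 325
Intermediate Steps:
l = -53
Add(Add(591, Add(-1647, Mul(239, 6))), l) = Add(Add(591, Add(-1647, Mul(239, 6))), -53) = Add(Add(591, Add(-1647, 1434)), -53) = Add(Add(591, -213), -53) = Add(378, -53) = 325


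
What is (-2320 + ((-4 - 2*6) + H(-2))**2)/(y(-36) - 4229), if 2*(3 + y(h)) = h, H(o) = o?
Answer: 998/2125 ≈ 0.46965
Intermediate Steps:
y(h) = -3 + h/2
(-2320 + ((-4 - 2*6) + H(-2))**2)/(y(-36) - 4229) = (-2320 + ((-4 - 2*6) - 2)**2)/((-3 + (1/2)*(-36)) - 4229) = (-2320 + ((-4 - 12) - 2)**2)/((-3 - 18) - 4229) = (-2320 + (-16 - 2)**2)/(-21 - 4229) = (-2320 + (-18)**2)/(-4250) = (-2320 + 324)*(-1/4250) = -1996*(-1/4250) = 998/2125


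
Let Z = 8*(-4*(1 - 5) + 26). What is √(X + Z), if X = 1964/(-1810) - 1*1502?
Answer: 2*I*√238967965/905 ≈ 34.163*I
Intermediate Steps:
Z = 336 (Z = 8*(-4*(-4) + 26) = 8*(16 + 26) = 8*42 = 336)
X = -1360292/905 (X = 1964*(-1/1810) - 1502 = -982/905 - 1502 = -1360292/905 ≈ -1503.1)
√(X + Z) = √(-1360292/905 + 336) = √(-1056212/905) = 2*I*√238967965/905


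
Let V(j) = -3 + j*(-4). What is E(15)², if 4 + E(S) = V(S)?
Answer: 4489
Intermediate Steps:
V(j) = -3 - 4*j
E(S) = -7 - 4*S (E(S) = -4 + (-3 - 4*S) = -7 - 4*S)
E(15)² = (-7 - 4*15)² = (-7 - 60)² = (-67)² = 4489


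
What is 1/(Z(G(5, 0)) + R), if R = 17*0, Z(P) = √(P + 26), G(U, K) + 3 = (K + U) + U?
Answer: √33/33 ≈ 0.17408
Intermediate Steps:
G(U, K) = -3 + K + 2*U (G(U, K) = -3 + ((K + U) + U) = -3 + (K + 2*U) = -3 + K + 2*U)
Z(P) = √(26 + P)
R = 0
1/(Z(G(5, 0)) + R) = 1/(√(26 + (-3 + 0 + 2*5)) + 0) = 1/(√(26 + (-3 + 0 + 10)) + 0) = 1/(√(26 + 7) + 0) = 1/(√33 + 0) = 1/(√33) = √33/33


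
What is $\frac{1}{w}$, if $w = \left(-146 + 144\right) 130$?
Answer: $- \frac{1}{260} \approx -0.0038462$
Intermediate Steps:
$w = -260$ ($w = \left(-2\right) 130 = -260$)
$\frac{1}{w} = \frac{1}{-260} = - \frac{1}{260}$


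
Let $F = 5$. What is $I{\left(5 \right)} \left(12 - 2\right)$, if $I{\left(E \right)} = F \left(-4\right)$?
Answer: $-200$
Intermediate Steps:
$I{\left(E \right)} = -20$ ($I{\left(E \right)} = 5 \left(-4\right) = -20$)
$I{\left(5 \right)} \left(12 - 2\right) = - 20 \left(12 - 2\right) = \left(-20\right) 10 = -200$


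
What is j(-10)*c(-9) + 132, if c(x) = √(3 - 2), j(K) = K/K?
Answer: 133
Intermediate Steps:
j(K) = 1
c(x) = 1 (c(x) = √1 = 1)
j(-10)*c(-9) + 132 = 1*1 + 132 = 1 + 132 = 133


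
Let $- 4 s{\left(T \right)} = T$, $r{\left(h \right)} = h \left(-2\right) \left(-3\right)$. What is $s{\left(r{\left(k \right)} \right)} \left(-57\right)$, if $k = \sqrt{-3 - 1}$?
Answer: $171 i \approx 171.0 i$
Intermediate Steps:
$k = 2 i$ ($k = \sqrt{-4} = 2 i \approx 2.0 i$)
$r{\left(h \right)} = 6 h$ ($r{\left(h \right)} = - 2 h \left(-3\right) = 6 h$)
$s{\left(T \right)} = - \frac{T}{4}$
$s{\left(r{\left(k \right)} \right)} \left(-57\right) = - \frac{6 \cdot 2 i}{4} \left(-57\right) = - \frac{12 i}{4} \left(-57\right) = - 3 i \left(-57\right) = 171 i$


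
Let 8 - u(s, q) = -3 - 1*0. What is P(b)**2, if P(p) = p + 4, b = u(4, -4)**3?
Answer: 1782225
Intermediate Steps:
u(s, q) = 11 (u(s, q) = 8 - (-3 - 1*0) = 8 - (-3 + 0) = 8 - 1*(-3) = 8 + 3 = 11)
b = 1331 (b = 11**3 = 1331)
P(p) = 4 + p
P(b)**2 = (4 + 1331)**2 = 1335**2 = 1782225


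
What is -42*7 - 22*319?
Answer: -7312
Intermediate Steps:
-42*7 - 22*319 = -294 - 7018 = -7312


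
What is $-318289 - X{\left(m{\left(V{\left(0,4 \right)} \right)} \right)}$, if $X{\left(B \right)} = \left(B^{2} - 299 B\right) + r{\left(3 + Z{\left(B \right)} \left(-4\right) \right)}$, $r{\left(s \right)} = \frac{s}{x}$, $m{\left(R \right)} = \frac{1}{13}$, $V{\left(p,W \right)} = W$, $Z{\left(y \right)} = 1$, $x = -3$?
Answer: $- \frac{161361034}{507} \approx -3.1827 \cdot 10^{5}$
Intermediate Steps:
$m{\left(R \right)} = \frac{1}{13}$
$r{\left(s \right)} = - \frac{s}{3}$ ($r{\left(s \right)} = \frac{s}{-3} = s \left(- \frac{1}{3}\right) = - \frac{s}{3}$)
$X{\left(B \right)} = \frac{1}{3} + B^{2} - 299 B$ ($X{\left(B \right)} = \left(B^{2} - 299 B\right) - \frac{3 + 1 \left(-4\right)}{3} = \left(B^{2} - 299 B\right) - \frac{3 - 4}{3} = \left(B^{2} - 299 B\right) - - \frac{1}{3} = \left(B^{2} - 299 B\right) + \frac{1}{3} = \frac{1}{3} + B^{2} - 299 B$)
$-318289 - X{\left(m{\left(V{\left(0,4 \right)} \right)} \right)} = -318289 - \left(\frac{1}{3} + \left(\frac{1}{13}\right)^{2} - 23\right) = -318289 - \left(\frac{1}{3} + \frac{1}{169} - 23\right) = -318289 - - \frac{11489}{507} = -318289 + \frac{11489}{507} = - \frac{161361034}{507}$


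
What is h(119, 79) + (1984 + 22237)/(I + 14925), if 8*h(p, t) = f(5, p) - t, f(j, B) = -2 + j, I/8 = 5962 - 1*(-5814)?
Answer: -2025085/218266 ≈ -9.2781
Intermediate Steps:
I = 94208 (I = 8*(5962 - 1*(-5814)) = 8*(5962 + 5814) = 8*11776 = 94208)
h(p, t) = 3/8 - t/8 (h(p, t) = ((-2 + 5) - t)/8 = (3 - t)/8 = 3/8 - t/8)
h(119, 79) + (1984 + 22237)/(I + 14925) = (3/8 - ⅛*79) + (1984 + 22237)/(94208 + 14925) = (3/8 - 79/8) + 24221/109133 = -19/2 + 24221*(1/109133) = -19/2 + 24221/109133 = -2025085/218266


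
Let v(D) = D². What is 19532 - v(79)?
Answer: 13291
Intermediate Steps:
19532 - v(79) = 19532 - 1*79² = 19532 - 1*6241 = 19532 - 6241 = 13291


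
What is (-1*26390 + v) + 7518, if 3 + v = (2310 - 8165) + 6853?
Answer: -17877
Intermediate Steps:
v = 995 (v = -3 + ((2310 - 8165) + 6853) = -3 + (-5855 + 6853) = -3 + 998 = 995)
(-1*26390 + v) + 7518 = (-1*26390 + 995) + 7518 = (-26390 + 995) + 7518 = -25395 + 7518 = -17877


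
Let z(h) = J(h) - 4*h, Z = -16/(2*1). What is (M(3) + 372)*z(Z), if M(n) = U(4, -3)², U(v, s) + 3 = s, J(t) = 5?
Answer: 15096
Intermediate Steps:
Z = -8 (Z = -16/2 = -16*½ = -8)
U(v, s) = -3 + s
M(n) = 36 (M(n) = (-3 - 3)² = (-6)² = 36)
z(h) = 5 - 4*h
(M(3) + 372)*z(Z) = (36 + 372)*(5 - 4*(-8)) = 408*(5 + 32) = 408*37 = 15096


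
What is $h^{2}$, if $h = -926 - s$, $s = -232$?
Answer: $481636$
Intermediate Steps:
$h = -694$ ($h = -926 - -232 = -926 + 232 = -694$)
$h^{2} = \left(-694\right)^{2} = 481636$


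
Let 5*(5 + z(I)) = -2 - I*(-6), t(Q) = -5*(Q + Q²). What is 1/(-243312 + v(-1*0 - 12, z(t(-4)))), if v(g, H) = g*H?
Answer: -5/1211916 ≈ -4.1257e-6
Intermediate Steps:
t(Q) = -5*Q - 5*Q²
z(I) = -27/5 + 6*I/5 (z(I) = -5 + (-2 - I*(-6))/5 = -5 + (-2 - (-6)*I)/5 = -5 + (-2 + 6*I)/5 = -5 + (-⅖ + 6*I/5) = -27/5 + 6*I/5)
v(g, H) = H*g
1/(-243312 + v(-1*0 - 12, z(t(-4)))) = 1/(-243312 + (-27/5 + 6*(-5*(-4)*(1 - 4))/5)*(-1*0 - 12)) = 1/(-243312 + (-27/5 + 6*(-5*(-4)*(-3))/5)*(0 - 12)) = 1/(-243312 + (-27/5 + (6/5)*(-60))*(-12)) = 1/(-243312 + (-27/5 - 72)*(-12)) = 1/(-243312 - 387/5*(-12)) = 1/(-243312 + 4644/5) = 1/(-1211916/5) = -5/1211916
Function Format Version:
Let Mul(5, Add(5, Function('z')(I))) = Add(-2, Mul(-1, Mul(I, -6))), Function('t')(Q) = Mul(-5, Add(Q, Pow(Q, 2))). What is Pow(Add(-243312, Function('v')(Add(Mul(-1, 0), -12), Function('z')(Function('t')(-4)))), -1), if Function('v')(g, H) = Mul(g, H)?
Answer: Rational(-5, 1211916) ≈ -4.1257e-6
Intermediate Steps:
Function('t')(Q) = Add(Mul(-5, Q), Mul(-5, Pow(Q, 2)))
Function('z')(I) = Add(Rational(-27, 5), Mul(Rational(6, 5), I)) (Function('z')(I) = Add(-5, Mul(Rational(1, 5), Add(-2, Mul(-1, Mul(I, -6))))) = Add(-5, Mul(Rational(1, 5), Add(-2, Mul(-1, Mul(-6, I))))) = Add(-5, Mul(Rational(1, 5), Add(-2, Mul(6, I)))) = Add(-5, Add(Rational(-2, 5), Mul(Rational(6, 5), I))) = Add(Rational(-27, 5), Mul(Rational(6, 5), I)))
Function('v')(g, H) = Mul(H, g)
Pow(Add(-243312, Function('v')(Add(Mul(-1, 0), -12), Function('z')(Function('t')(-4)))), -1) = Pow(Add(-243312, Mul(Add(Rational(-27, 5), Mul(Rational(6, 5), Mul(-5, -4, Add(1, -4)))), Add(Mul(-1, 0), -12))), -1) = Pow(Add(-243312, Mul(Add(Rational(-27, 5), Mul(Rational(6, 5), Mul(-5, -4, -3))), Add(0, -12))), -1) = Pow(Add(-243312, Mul(Add(Rational(-27, 5), Mul(Rational(6, 5), -60)), -12)), -1) = Pow(Add(-243312, Mul(Add(Rational(-27, 5), -72), -12)), -1) = Pow(Add(-243312, Mul(Rational(-387, 5), -12)), -1) = Pow(Add(-243312, Rational(4644, 5)), -1) = Pow(Rational(-1211916, 5), -1) = Rational(-5, 1211916)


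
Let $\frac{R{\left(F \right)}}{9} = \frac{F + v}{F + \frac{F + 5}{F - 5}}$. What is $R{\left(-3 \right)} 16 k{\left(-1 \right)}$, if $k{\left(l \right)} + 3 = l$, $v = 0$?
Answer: $- \frac{6912}{13} \approx -531.69$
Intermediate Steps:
$k{\left(l \right)} = -3 + l$
$R{\left(F \right)} = \frac{9 F}{F + \frac{5 + F}{-5 + F}}$ ($R{\left(F \right)} = 9 \frac{F + 0}{F + \frac{F + 5}{F - 5}} = 9 \frac{F}{F + \frac{5 + F}{-5 + F}} = \frac{9 F}{F + \frac{5 + F}{-5 + F}}$)
$R{\left(-3 \right)} 16 k{\left(-1 \right)} = 9 \left(-3\right) \frac{1}{5 + \left(-3\right)^{2} - -12} \left(-5 - 3\right) 16 \left(-3 - 1\right) = 9 \left(-3\right) \frac{1}{5 + 9 + 12} \left(-8\right) 16 \left(-4\right) = 9 \left(-3\right) \frac{1}{26} \left(-8\right) 16 \left(-4\right) = \frac{108}{13} \cdot 16 \left(-4\right) = \frac{1728}{13} \left(-4\right) = - \frac{6912}{13}$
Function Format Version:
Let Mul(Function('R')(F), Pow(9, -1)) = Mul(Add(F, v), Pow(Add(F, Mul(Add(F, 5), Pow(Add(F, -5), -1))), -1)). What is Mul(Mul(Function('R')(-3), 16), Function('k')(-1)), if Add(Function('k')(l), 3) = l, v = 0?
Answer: Rational(-6912, 13) ≈ -531.69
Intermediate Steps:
Function('k')(l) = Add(-3, l)
Function('R')(F) = Mul(9, F, Pow(Add(F, Mul(Pow(Add(-5, F), -1), Add(5, F))), -1)) (Function('R')(F) = Mul(9, Mul(Add(F, 0), Pow(Add(F, Mul(Add(F, 5), Pow(Add(F, -5), -1))), -1))) = Mul(9, Mul(F, Pow(Add(F, Mul(Add(5, F), Pow(Add(-5, F), -1))), -1))) = Mul(9, Mul(F, Pow(Add(F, Mul(Pow(Add(-5, F), -1), Add(5, F))), -1))) = Mul(9, F, Pow(Add(F, Mul(Pow(Add(-5, F), -1), Add(5, F))), -1)))
Mul(Mul(Function('R')(-3), 16), Function('k')(-1)) = Mul(Mul(Mul(9, -3, Pow(Add(5, Pow(-3, 2), Mul(-4, -3)), -1), Add(-5, -3)), 16), Add(-3, -1)) = Mul(Mul(Mul(9, -3, Pow(Add(5, 9, 12), -1), -8), 16), -4) = Mul(Mul(Mul(9, -3, Pow(26, -1), -8), 16), -4) = Mul(Mul(Mul(9, -3, Rational(1, 26), -8), 16), -4) = Mul(Mul(Rational(108, 13), 16), -4) = Mul(Rational(1728, 13), -4) = Rational(-6912, 13)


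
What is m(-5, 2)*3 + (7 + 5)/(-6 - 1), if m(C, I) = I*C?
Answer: -222/7 ≈ -31.714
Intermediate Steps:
m(C, I) = C*I
m(-5, 2)*3 + (7 + 5)/(-6 - 1) = -5*2*3 + (7 + 5)/(-6 - 1) = -10*3 + 12/(-7) = -30 + 12*(-1/7) = -30 - 12/7 = -222/7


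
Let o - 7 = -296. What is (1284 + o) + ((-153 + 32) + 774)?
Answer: 1648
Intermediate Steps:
o = -289 (o = 7 - 296 = -289)
(1284 + o) + ((-153 + 32) + 774) = (1284 - 289) + ((-153 + 32) + 774) = 995 + (-121 + 774) = 995 + 653 = 1648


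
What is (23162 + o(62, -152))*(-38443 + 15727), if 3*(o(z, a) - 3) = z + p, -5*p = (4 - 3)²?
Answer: -2633420448/5 ≈ -5.2668e+8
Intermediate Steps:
p = -⅕ (p = -(4 - 3)²/5 = -⅕*1² = -⅕*1 = -⅕ ≈ -0.20000)
o(z, a) = 44/15 + z/3 (o(z, a) = 3 + (z - ⅕)/3 = 3 + (-⅕ + z)/3 = 3 + (-1/15 + z/3) = 44/15 + z/3)
(23162 + o(62, -152))*(-38443 + 15727) = (23162 + (44/15 + (⅓)*62))*(-38443 + 15727) = (23162 + (44/15 + 62/3))*(-22716) = (23162 + 118/5)*(-22716) = (115928/5)*(-22716) = -2633420448/5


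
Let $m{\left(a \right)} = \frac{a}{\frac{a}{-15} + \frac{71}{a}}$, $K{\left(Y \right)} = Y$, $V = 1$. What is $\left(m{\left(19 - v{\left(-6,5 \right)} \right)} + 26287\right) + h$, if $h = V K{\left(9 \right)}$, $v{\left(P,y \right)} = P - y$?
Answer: $\frac{290156}{11} \approx 26378.0$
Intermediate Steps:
$h = 9$ ($h = 1 \cdot 9 = 9$)
$m{\left(a \right)} = \frac{a}{\frac{71}{a} - \frac{a}{15}}$ ($m{\left(a \right)} = \frac{a}{a \left(- \frac{1}{15}\right) + \frac{71}{a}} = \frac{a}{- \frac{a}{15} + \frac{71}{a}} = \frac{a}{\frac{71}{a} - \frac{a}{15}}$)
$\left(m{\left(19 - v{\left(-6,5 \right)} \right)} + 26287\right) + h = \left(- \frac{15 \left(19 - \left(-6 - 5\right)\right)^{2}}{-1065 + \left(19 - \left(-6 - 5\right)\right)^{2}} + 26287\right) + 9 = \left(- \frac{15 \left(19 - -11\right)^{2}}{-1065 + \left(19 - -11\right)^{2}} + 26287\right) + 9 = \left(- \frac{15 \left(19 + 11\right)^{2}}{-1065 + \left(19 + 11\right)^{2}} + 26287\right) + 9 = \left(- \frac{15 \cdot 30^{2}}{-1065 + 30^{2}} + 26287\right) + 9 = \left(\left(-15\right) 900 \frac{1}{-1065 + 900} + 26287\right) + 9 = \left(\left(-15\right) 900 \frac{1}{-165} + 26287\right) + 9 = \left(\left(-15\right) 900 \left(- \frac{1}{165}\right) + 26287\right) + 9 = \left(\frac{900}{11} + 26287\right) + 9 = \frac{290057}{11} + 9 = \frac{290156}{11}$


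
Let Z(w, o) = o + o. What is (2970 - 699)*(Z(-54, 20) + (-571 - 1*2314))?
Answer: -6460995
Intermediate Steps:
Z(w, o) = 2*o
(2970 - 699)*(Z(-54, 20) + (-571 - 1*2314)) = (2970 - 699)*(2*20 + (-571 - 1*2314)) = 2271*(40 + (-571 - 2314)) = 2271*(40 - 2885) = 2271*(-2845) = -6460995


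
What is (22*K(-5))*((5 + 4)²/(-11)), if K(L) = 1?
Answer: -162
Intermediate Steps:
(22*K(-5))*((5 + 4)²/(-11)) = (22*1)*((5 + 4)²/(-11)) = 22*(9²*(-1/11)) = 22*(81*(-1/11)) = 22*(-81/11) = -162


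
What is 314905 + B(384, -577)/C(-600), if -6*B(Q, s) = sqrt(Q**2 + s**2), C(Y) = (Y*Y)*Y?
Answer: 314905 + sqrt(480385)/1296000000 ≈ 3.1491e+5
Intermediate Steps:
C(Y) = Y**3 (C(Y) = Y**2*Y = Y**3)
B(Q, s) = -sqrt(Q**2 + s**2)/6
314905 + B(384, -577)/C(-600) = 314905 + (-sqrt(384**2 + (-577)**2)/6)/((-600)**3) = 314905 - sqrt(147456 + 332929)/6/(-216000000) = 314905 - sqrt(480385)/6*(-1/216000000) = 314905 + sqrt(480385)/1296000000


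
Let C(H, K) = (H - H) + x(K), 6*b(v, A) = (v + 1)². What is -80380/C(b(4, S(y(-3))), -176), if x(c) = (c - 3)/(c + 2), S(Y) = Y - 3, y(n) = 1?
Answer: -13986120/179 ≈ -78135.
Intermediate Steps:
S(Y) = -3 + Y
b(v, A) = (1 + v)²/6 (b(v, A) = (v + 1)²/6 = (1 + v)²/6)
x(c) = (-3 + c)/(2 + c)
C(H, K) = (-3 + K)/(2 + K) (C(H, K) = (H - H) + (-3 + K)/(2 + K) = 0 + (-3 + K)/(2 + K) = (-3 + K)/(2 + K))
-80380/C(b(4, S(y(-3))), -176) = -80380*(2 - 176)/(-3 - 176) = -80380/(-179/(-174)) = -80380/((-1/174*(-179))) = -80380/179/174 = -80380*174/179 = -13986120/179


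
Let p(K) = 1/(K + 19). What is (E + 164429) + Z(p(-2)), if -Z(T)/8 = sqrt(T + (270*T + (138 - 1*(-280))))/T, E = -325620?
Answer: -161191 - 8*sqrt(125409) ≈ -1.6402e+5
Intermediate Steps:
p(K) = 1/(19 + K)
Z(T) = -8*sqrt(418 + 271*T)/T (Z(T) = -8*sqrt(T + (270*T + (138 - 1*(-280))))/T = -8*sqrt(T + (270*T + (138 + 280)))/T = -8*sqrt(T + (270*T + 418))/T = -8*sqrt(T + (418 + 270*T))/T = -8*sqrt(418 + 271*T)/T)
(E + 164429) + Z(p(-2)) = (-325620 + 164429) - 8*sqrt(418 + 271/(19 - 2))/(1/(19 - 2)) = -161191 - 8*sqrt(418 + 271/17)/(1/17) = -161191 - 8*sqrt(418 + 271*(1/17))/1/17 = -161191 - 8*17*sqrt(418 + 271/17) = -161191 - 8*17*sqrt(7377/17) = -161191 - 8*17*sqrt(125409)/17 = -161191 - 8*sqrt(125409)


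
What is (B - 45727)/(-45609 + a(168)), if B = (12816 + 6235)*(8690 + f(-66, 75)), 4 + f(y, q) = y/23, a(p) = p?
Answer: -1267887197/348381 ≈ -3639.4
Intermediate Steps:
f(y, q) = -4 + y/23
B = 3804713312/23 (B = (12816 + 6235)*(8690 + (-4 + (1/23)*(-66))) = 19051*(8690 + (-4 - 66/23)) = 19051*(8690 - 158/23) = 19051*(199712/23) = 3804713312/23 ≈ 1.6542e+8)
(B - 45727)/(-45609 + a(168)) = (3804713312/23 - 45727)/(-45609 + 168) = (3803661591/23)/(-45441) = (3803661591/23)*(-1/45441) = -1267887197/348381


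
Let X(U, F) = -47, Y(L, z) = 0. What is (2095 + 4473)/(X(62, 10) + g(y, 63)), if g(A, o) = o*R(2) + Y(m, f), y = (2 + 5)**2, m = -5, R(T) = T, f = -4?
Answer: 6568/79 ≈ 83.139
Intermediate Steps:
y = 49 (y = 7**2 = 49)
g(A, o) = 2*o (g(A, o) = o*2 + 0 = 2*o + 0 = 2*o)
(2095 + 4473)/(X(62, 10) + g(y, 63)) = (2095 + 4473)/(-47 + 2*63) = 6568/(-47 + 126) = 6568/79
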